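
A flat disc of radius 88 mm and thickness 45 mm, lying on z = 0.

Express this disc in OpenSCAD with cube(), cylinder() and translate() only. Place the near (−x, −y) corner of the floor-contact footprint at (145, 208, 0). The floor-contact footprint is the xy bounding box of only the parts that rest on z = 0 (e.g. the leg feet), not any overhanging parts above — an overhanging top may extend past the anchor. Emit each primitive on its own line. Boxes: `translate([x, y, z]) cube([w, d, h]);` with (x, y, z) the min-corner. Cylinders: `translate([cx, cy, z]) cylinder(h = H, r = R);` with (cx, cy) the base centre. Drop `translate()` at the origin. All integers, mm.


translate([233, 296, 0]) cylinder(h = 45, r = 88);


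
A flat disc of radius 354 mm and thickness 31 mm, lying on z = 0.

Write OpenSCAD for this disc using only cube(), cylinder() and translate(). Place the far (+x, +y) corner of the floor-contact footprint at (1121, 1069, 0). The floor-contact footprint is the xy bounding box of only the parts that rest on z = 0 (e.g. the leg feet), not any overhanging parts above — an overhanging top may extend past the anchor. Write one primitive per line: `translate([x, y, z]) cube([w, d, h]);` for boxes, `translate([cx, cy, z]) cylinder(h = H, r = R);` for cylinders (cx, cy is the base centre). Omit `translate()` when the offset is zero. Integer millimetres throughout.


translate([767, 715, 0]) cylinder(h = 31, r = 354);


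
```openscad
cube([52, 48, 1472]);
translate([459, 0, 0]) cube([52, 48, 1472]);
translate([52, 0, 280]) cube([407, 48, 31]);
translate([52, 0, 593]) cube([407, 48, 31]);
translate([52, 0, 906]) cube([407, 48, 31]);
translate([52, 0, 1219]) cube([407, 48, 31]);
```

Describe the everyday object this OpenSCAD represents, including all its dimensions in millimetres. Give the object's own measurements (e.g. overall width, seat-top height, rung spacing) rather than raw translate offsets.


A straight ladder. Two 52×48 mm vertical rails, 1472 mm tall, stand 511 mm apart (outside-to-outside) with their front faces coplanar on the −y side. 4 rungs, each 48 mm deep and 31 mm tall, span between the inner faces of the rails, front faces flush with the rails. The lowest rung's underside is at z = 280 mm and rungs are spaced 313 mm apart (underside to underside).


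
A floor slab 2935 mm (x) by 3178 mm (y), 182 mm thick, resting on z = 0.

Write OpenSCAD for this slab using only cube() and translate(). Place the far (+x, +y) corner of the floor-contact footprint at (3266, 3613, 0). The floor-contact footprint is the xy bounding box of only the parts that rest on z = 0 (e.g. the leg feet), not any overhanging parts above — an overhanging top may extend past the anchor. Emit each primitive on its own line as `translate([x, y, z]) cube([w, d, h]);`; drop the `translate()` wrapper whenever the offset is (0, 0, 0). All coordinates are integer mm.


translate([331, 435, 0]) cube([2935, 3178, 182]);


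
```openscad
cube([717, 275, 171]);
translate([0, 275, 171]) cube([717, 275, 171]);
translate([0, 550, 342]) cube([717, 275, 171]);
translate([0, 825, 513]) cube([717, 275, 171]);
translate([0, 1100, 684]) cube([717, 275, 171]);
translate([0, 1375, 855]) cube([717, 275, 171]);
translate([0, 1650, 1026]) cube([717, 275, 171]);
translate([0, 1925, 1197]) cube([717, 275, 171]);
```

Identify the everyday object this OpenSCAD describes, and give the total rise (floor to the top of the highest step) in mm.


A staircase. The total rise is 1368 mm.

8 identical blocks, each offset up and back from the previous — a staircase. Each step is 171 mm tall and there are 8 of them, so the total rise is 8 × 171 = 1368 mm.


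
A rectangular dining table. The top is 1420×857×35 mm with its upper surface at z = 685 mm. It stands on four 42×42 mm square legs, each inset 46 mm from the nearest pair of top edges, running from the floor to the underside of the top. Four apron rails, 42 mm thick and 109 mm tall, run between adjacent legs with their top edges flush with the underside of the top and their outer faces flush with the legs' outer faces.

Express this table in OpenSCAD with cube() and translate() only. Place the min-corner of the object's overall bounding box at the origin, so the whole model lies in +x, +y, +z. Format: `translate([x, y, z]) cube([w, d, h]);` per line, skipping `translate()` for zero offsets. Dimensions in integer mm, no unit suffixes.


// leg_h = 685 - 35 = 650
// apron z = 650 - 109 = 541
translate([0, 0, 650]) cube([1420, 857, 35]);
translate([46, 46, 0]) cube([42, 42, 650]);
translate([1332, 46, 0]) cube([42, 42, 650]);
translate([46, 769, 0]) cube([42, 42, 650]);
translate([1332, 769, 0]) cube([42, 42, 650]);
translate([88, 46, 541]) cube([1244, 42, 109]);
translate([88, 769, 541]) cube([1244, 42, 109]);
translate([46, 88, 541]) cube([42, 681, 109]);
translate([1332, 88, 541]) cube([42, 681, 109]);


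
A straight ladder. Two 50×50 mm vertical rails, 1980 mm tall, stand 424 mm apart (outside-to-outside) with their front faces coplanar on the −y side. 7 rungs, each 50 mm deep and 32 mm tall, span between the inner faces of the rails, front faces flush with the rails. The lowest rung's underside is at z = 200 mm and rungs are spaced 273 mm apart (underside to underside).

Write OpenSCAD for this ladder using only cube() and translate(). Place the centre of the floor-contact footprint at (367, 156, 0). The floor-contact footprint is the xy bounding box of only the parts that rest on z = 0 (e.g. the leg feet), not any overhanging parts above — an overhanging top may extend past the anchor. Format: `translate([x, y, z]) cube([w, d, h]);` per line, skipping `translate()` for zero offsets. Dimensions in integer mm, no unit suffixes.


translate([155, 131, 0]) cube([50, 50, 1980]);
translate([529, 131, 0]) cube([50, 50, 1980]);
translate([205, 131, 200]) cube([324, 50, 32]);
translate([205, 131, 473]) cube([324, 50, 32]);
translate([205, 131, 746]) cube([324, 50, 32]);
translate([205, 131, 1019]) cube([324, 50, 32]);
translate([205, 131, 1292]) cube([324, 50, 32]);
translate([205, 131, 1565]) cube([324, 50, 32]);
translate([205, 131, 1838]) cube([324, 50, 32]);


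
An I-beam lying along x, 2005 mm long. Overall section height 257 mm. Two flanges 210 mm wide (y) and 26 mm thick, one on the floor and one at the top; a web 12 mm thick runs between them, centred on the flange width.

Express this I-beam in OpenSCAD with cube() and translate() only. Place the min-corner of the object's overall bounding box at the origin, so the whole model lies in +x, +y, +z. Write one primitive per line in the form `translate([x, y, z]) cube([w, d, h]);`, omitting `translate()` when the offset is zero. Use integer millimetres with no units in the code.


cube([2005, 210, 26]);
translate([0, 99, 26]) cube([2005, 12, 205]);
translate([0, 0, 231]) cube([2005, 210, 26]);


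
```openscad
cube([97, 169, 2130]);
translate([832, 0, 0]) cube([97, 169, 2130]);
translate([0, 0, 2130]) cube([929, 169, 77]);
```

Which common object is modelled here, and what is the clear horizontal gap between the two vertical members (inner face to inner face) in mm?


A door frame. The clear opening width is 735 mm.

Two 2130 mm tall posts with a header on top — a door frame. The left jamb is 97 mm wide at x = 0; the right jamb starts at x = 832. The clear opening is 832 − 97 = 735 mm.


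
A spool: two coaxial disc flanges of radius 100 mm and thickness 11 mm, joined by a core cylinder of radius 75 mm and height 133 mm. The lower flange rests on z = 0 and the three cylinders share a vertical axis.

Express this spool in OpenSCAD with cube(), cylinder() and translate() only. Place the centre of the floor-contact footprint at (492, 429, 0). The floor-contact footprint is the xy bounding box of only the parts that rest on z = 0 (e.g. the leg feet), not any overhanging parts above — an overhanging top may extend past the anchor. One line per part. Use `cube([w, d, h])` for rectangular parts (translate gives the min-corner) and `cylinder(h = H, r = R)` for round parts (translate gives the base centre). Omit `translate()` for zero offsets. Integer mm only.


translate([492, 429, 0]) cylinder(h = 11, r = 100);
translate([492, 429, 11]) cylinder(h = 133, r = 75);
translate([492, 429, 144]) cylinder(h = 11, r = 100);


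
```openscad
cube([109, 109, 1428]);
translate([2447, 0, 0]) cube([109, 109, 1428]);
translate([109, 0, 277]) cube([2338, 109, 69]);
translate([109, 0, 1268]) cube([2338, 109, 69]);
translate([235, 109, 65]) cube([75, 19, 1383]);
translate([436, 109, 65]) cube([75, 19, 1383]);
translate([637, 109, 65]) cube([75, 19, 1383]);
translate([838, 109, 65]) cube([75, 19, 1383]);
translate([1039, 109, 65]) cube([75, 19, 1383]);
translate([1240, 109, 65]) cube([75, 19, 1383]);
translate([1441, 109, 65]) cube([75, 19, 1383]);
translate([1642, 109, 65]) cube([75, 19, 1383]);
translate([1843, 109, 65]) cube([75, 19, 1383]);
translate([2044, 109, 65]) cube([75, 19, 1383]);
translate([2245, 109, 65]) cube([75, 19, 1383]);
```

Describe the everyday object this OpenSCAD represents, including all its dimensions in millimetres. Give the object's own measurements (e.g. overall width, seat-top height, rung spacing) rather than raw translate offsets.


A fence section. Two 109×109 mm posts, 1428 mm tall, stand on the floor with a clear span of 2338 mm between their inner faces. Two horizontal rails of 109×69 mm section span the gap between the posts with their undersides at z = 277 mm and z = 1268 mm, flush with the posts' −y face. 11 pickets, each 75 mm wide, 19 mm thick and 1383 mm tall, are fixed to the +y face of the rails with their bottoms at z = 65 mm, spaced across the span with a 126 mm gap after the −x post and between neighbouring pickets, with 127 mm left before the +x post.


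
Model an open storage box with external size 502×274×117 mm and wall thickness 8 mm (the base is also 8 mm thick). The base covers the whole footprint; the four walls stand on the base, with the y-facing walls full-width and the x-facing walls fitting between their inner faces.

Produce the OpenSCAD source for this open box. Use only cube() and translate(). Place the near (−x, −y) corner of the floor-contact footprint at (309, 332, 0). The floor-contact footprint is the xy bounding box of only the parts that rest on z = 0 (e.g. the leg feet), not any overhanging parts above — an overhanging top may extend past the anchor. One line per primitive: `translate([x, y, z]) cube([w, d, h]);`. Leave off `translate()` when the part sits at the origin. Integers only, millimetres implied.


translate([309, 332, 0]) cube([502, 274, 8]);
translate([309, 332, 8]) cube([502, 8, 109]);
translate([309, 598, 8]) cube([502, 8, 109]);
translate([309, 340, 8]) cube([8, 258, 109]);
translate([803, 340, 8]) cube([8, 258, 109]);


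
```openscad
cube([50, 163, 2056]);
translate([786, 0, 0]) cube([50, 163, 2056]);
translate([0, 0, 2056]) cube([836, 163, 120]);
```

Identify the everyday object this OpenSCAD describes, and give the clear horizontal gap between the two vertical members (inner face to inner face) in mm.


A door frame. The clear opening width is 736 mm.

Two 2056 mm tall posts with a header on top — a door frame. The left jamb is 50 mm wide at x = 0; the right jamb starts at x = 786. The clear opening is 786 − 50 = 736 mm.


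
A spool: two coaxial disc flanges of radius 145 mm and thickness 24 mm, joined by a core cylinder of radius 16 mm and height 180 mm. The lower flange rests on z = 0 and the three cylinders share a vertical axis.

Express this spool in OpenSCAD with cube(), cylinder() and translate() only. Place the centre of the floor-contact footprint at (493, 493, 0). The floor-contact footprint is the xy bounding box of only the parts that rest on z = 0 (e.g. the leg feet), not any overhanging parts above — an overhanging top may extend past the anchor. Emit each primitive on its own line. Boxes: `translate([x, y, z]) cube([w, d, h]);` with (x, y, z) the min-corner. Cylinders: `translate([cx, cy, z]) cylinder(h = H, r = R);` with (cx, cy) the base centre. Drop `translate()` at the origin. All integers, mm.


translate([493, 493, 0]) cylinder(h = 24, r = 145);
translate([493, 493, 24]) cylinder(h = 180, r = 16);
translate([493, 493, 204]) cylinder(h = 24, r = 145);


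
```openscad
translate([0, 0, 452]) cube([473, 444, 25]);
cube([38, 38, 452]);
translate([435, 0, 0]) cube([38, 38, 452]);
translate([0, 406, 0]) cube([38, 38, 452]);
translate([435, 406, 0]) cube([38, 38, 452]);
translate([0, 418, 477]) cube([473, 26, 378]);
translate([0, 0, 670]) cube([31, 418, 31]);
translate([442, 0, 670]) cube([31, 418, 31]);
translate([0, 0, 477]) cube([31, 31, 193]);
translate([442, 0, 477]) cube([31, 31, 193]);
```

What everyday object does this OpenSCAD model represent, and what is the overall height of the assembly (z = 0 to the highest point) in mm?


A chair. The overall height is 855 mm.

A slab on four corner posts with a tall panel at the back — a chair. The seat slab sits at z = 452 with thickness 25, and the 378 mm backrest starts at the seat top, so the overall height is 452 + 25 + 378 = 855 mm.


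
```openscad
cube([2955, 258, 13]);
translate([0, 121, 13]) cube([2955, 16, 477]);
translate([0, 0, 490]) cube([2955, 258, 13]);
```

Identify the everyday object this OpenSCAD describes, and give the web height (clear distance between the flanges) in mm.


An I-beam. The web height is 477 mm.

Two wide flanges with a thin centred web — an I-beam. Overall 503 mm minus two 13 mm flanges gives a web of 503 − 2·13 = 477 mm.


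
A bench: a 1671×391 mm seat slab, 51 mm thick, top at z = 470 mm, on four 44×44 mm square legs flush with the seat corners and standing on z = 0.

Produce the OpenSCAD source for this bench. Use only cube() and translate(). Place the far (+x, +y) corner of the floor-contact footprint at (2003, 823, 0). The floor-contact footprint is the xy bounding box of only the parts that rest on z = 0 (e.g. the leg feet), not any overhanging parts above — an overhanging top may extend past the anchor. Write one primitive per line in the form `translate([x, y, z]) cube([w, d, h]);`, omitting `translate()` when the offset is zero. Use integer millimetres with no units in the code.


// leg_h = 470 − 51 = 419
translate([332, 432, 419]) cube([1671, 391, 51]);
translate([332, 432, 0]) cube([44, 44, 419]);
translate([332, 779, 0]) cube([44, 44, 419]);
translate([1959, 432, 0]) cube([44, 44, 419]);
translate([1959, 779, 0]) cube([44, 44, 419]);


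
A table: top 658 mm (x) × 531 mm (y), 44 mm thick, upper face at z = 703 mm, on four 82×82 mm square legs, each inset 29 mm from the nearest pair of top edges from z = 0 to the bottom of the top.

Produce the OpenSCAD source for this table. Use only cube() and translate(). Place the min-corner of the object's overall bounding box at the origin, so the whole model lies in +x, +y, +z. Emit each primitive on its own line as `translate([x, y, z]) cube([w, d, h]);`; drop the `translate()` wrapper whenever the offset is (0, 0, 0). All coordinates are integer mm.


translate([0, 0, 659]) cube([658, 531, 44]);
translate([29, 29, 0]) cube([82, 82, 659]);
translate([547, 29, 0]) cube([82, 82, 659]);
translate([29, 420, 0]) cube([82, 82, 659]);
translate([547, 420, 0]) cube([82, 82, 659]);


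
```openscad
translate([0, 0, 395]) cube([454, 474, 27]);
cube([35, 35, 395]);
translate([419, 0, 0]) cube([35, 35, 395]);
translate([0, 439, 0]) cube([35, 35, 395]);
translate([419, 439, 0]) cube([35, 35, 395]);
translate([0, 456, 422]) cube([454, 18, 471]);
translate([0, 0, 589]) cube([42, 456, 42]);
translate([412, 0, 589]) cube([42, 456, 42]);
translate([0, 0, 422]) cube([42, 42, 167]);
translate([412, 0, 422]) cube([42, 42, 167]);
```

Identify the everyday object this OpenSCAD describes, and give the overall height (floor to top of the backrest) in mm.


A chair. The overall height is 893 mm.

A slab on four corner posts with a tall panel at the back — a chair. The seat slab sits at z = 395 with thickness 27, and the 471 mm backrest starts at the seat top, so the overall height is 395 + 27 + 471 = 893 mm.


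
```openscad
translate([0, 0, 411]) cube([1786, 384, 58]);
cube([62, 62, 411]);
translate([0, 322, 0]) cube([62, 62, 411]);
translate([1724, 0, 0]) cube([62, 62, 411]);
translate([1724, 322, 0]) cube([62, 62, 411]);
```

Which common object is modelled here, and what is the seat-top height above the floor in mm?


A bench. The seat-top height is 469 mm.

A long slab on four corner posts — a bench. The slab sits at z = 411 with thickness 58, so the top is 411 + 58 = 469 mm.


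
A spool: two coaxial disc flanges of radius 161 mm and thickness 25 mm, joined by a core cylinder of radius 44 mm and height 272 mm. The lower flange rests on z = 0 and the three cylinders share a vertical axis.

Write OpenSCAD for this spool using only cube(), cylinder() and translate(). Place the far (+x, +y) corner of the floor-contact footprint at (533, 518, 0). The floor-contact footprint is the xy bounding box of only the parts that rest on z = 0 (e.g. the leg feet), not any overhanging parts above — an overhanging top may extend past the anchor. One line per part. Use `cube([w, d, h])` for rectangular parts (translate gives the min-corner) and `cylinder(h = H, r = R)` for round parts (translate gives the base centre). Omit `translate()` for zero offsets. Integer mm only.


translate([372, 357, 0]) cylinder(h = 25, r = 161);
translate([372, 357, 25]) cylinder(h = 272, r = 44);
translate([372, 357, 297]) cylinder(h = 25, r = 161);


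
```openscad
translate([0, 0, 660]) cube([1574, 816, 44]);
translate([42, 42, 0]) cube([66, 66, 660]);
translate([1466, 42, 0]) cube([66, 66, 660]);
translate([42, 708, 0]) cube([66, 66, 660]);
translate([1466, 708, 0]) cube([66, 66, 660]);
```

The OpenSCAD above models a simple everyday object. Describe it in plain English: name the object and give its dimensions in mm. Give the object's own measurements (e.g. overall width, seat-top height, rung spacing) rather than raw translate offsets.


A rectangular dining table. The top is 1574×816×44 mm with its upper surface at z = 704 mm. It stands on four 66×66 mm square legs, each inset 42 mm from the nearest pair of top edges, running from the floor to the underside of the top.


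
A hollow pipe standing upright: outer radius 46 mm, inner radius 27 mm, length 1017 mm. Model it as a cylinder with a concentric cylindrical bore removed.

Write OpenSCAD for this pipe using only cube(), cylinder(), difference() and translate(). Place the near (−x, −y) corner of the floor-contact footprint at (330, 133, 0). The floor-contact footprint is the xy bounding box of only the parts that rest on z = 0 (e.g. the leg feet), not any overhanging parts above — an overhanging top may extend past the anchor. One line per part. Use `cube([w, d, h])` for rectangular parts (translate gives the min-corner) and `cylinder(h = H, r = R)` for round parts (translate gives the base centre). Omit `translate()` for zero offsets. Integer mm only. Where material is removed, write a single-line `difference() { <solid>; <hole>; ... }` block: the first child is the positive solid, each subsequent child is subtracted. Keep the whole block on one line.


difference() { translate([376, 179, 0]) cylinder(h = 1017, r = 46); translate([376, 179, 0]) cylinder(h = 1017, r = 27); }


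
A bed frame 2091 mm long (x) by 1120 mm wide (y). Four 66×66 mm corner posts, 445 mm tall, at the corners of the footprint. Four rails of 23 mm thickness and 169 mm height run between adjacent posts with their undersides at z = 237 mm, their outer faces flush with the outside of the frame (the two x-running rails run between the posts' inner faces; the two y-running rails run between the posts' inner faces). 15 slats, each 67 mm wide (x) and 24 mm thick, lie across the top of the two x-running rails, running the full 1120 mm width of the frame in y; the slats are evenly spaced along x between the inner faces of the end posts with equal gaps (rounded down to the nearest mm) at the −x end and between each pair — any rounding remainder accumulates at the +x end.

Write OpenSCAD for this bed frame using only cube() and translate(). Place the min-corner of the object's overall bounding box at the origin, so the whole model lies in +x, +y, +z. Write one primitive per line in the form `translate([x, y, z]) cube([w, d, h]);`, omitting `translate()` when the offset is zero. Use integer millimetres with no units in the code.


cube([66, 66, 445]);
translate([0, 1054, 0]) cube([66, 66, 445]);
translate([2025, 0, 0]) cube([66, 66, 445]);
translate([2025, 1054, 0]) cube([66, 66, 445]);
translate([66, 0, 237]) cube([1959, 23, 169]);
translate([66, 1097, 237]) cube([1959, 23, 169]);
translate([0, 66, 237]) cube([23, 988, 169]);
translate([2068, 66, 237]) cube([23, 988, 169]);
translate([125, 0, 406]) cube([67, 1120, 24]);
translate([251, 0, 406]) cube([67, 1120, 24]);
translate([377, 0, 406]) cube([67, 1120, 24]);
translate([503, 0, 406]) cube([67, 1120, 24]);
translate([629, 0, 406]) cube([67, 1120, 24]);
translate([755, 0, 406]) cube([67, 1120, 24]);
translate([881, 0, 406]) cube([67, 1120, 24]);
translate([1007, 0, 406]) cube([67, 1120, 24]);
translate([1133, 0, 406]) cube([67, 1120, 24]);
translate([1259, 0, 406]) cube([67, 1120, 24]);
translate([1385, 0, 406]) cube([67, 1120, 24]);
translate([1511, 0, 406]) cube([67, 1120, 24]);
translate([1637, 0, 406]) cube([67, 1120, 24]);
translate([1763, 0, 406]) cube([67, 1120, 24]);
translate([1889, 0, 406]) cube([67, 1120, 24]);


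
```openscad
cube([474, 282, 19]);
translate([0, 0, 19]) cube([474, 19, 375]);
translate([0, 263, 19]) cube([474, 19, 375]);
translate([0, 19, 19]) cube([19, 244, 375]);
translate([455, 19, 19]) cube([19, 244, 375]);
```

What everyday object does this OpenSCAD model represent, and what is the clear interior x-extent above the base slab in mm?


An open box. The internal width is 436 mm.

A 474×282 base slab with four walls standing on it — an open box. The base is 474 mm wide and the walls are 19 mm thick, so the internal width is 474 − 2 × 19 = 436 mm.


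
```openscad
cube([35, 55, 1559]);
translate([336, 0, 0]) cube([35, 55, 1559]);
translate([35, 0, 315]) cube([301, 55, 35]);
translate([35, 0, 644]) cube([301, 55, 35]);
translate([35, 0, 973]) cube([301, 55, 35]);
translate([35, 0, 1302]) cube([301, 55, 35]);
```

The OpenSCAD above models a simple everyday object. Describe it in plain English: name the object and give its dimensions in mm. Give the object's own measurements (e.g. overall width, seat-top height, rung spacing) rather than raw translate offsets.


A straight ladder. Two 35×55 mm vertical rails, 1559 mm tall, stand 371 mm apart (outside-to-outside) with their front faces coplanar on the −y side. 4 rungs, each 55 mm deep and 35 mm tall, span between the inner faces of the rails, front faces flush with the rails. The lowest rung's underside is at z = 315 mm and rungs are spaced 329 mm apart (underside to underside).


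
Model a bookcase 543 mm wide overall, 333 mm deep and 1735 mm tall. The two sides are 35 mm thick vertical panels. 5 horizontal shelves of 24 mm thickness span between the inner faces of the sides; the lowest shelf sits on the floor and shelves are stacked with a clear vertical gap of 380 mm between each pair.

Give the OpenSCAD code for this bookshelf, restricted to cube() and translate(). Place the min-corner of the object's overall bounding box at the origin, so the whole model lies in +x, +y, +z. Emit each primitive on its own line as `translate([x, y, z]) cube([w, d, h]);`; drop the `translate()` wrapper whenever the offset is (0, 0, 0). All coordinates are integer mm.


cube([35, 333, 1735]);
translate([508, 0, 0]) cube([35, 333, 1735]);
translate([35, 0, 0]) cube([473, 333, 24]);
translate([35, 0, 404]) cube([473, 333, 24]);
translate([35, 0, 808]) cube([473, 333, 24]);
translate([35, 0, 1212]) cube([473, 333, 24]);
translate([35, 0, 1616]) cube([473, 333, 24]);


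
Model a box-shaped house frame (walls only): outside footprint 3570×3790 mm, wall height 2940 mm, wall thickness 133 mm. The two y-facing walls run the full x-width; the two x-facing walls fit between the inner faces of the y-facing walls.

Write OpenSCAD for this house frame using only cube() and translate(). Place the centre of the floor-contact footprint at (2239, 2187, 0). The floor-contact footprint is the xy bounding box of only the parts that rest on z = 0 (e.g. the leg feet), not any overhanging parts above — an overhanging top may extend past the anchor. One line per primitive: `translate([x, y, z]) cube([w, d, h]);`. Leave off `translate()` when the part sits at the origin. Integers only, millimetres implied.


translate([454, 292, 0]) cube([3570, 133, 2940]);
translate([454, 3949, 0]) cube([3570, 133, 2940]);
translate([454, 425, 0]) cube([133, 3524, 2940]);
translate([3891, 425, 0]) cube([133, 3524, 2940]);


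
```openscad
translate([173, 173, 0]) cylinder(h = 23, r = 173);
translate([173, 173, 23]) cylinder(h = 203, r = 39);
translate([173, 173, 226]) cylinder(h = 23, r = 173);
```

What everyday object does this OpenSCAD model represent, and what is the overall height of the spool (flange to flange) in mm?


A spool. The overall height is 249 mm.

Three coaxial cylinders, large–small–large — a spool. Two 23 mm flanges and a 203 mm core give 23 + 203 + 23 = 249 mm.


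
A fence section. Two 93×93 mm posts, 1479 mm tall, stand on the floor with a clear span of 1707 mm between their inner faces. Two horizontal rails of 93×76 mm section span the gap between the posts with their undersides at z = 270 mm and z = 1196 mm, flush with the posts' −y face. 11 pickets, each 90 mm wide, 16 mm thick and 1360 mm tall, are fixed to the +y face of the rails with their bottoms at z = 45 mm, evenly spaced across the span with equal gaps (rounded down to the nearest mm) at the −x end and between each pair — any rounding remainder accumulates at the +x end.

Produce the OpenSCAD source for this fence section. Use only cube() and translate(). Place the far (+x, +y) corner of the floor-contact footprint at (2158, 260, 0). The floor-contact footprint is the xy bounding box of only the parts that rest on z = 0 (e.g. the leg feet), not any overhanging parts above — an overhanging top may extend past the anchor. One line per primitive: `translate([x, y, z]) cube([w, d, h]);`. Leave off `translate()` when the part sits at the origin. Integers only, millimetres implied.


translate([265, 167, 0]) cube([93, 93, 1479]);
translate([2065, 167, 0]) cube([93, 93, 1479]);
translate([358, 167, 270]) cube([1707, 93, 76]);
translate([358, 167, 1196]) cube([1707, 93, 76]);
translate([417, 260, 45]) cube([90, 16, 1360]);
translate([566, 260, 45]) cube([90, 16, 1360]);
translate([715, 260, 45]) cube([90, 16, 1360]);
translate([864, 260, 45]) cube([90, 16, 1360]);
translate([1013, 260, 45]) cube([90, 16, 1360]);
translate([1162, 260, 45]) cube([90, 16, 1360]);
translate([1311, 260, 45]) cube([90, 16, 1360]);
translate([1460, 260, 45]) cube([90, 16, 1360]);
translate([1609, 260, 45]) cube([90, 16, 1360]);
translate([1758, 260, 45]) cube([90, 16, 1360]);
translate([1907, 260, 45]) cube([90, 16, 1360]);


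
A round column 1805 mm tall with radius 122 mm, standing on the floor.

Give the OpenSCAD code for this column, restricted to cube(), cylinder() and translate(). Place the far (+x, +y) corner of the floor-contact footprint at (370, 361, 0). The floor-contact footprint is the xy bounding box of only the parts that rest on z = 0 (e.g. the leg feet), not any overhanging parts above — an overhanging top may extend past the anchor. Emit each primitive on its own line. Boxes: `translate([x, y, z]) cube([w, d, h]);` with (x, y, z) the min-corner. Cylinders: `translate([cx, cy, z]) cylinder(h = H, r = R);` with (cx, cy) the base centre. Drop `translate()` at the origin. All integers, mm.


translate([248, 239, 0]) cylinder(h = 1805, r = 122);


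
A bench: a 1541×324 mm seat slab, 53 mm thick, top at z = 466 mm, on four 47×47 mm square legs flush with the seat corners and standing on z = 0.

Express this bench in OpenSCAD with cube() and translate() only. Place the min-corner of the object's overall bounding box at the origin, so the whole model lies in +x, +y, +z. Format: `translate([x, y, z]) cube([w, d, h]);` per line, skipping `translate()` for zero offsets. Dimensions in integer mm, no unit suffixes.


// leg_h = 466 − 53 = 413
translate([0, 0, 413]) cube([1541, 324, 53]);
cube([47, 47, 413]);
translate([0, 277, 0]) cube([47, 47, 413]);
translate([1494, 0, 0]) cube([47, 47, 413]);
translate([1494, 277, 0]) cube([47, 47, 413]);


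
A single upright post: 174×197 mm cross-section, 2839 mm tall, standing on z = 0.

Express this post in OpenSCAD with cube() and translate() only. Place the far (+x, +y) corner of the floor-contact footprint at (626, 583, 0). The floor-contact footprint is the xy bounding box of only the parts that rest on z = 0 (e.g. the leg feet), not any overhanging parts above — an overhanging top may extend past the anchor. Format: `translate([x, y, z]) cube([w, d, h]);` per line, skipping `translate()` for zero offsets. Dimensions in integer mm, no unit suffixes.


translate([452, 386, 0]) cube([174, 197, 2839]);


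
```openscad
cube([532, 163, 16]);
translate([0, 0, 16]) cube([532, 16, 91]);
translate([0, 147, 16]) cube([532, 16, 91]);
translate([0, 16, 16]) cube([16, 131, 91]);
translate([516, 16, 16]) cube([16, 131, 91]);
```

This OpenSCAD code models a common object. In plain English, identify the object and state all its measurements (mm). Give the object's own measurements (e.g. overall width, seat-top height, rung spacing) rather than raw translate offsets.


An open-topped rectangular box: outside dimensions 532×163×107 mm, with a uniform wall and base thickness of 16 mm. The base is a full 532×163 slab on the floor; four walls sit on top of the base. The front and back walls (the −y and +y sides) span the full width; the two side walls fit between them.


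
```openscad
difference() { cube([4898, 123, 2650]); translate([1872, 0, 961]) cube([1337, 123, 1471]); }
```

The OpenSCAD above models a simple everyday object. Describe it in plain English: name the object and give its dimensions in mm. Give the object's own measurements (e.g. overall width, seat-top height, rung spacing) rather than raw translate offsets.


A wall 4898 mm long (x), 123 mm thick (y), 2650 mm tall, with a rectangular window opening cut through it. The opening is 1337 mm wide and 1471 mm tall; its sill is at z = 961 mm and its near (−x) edge is 1872 mm from the wall's −x end. The opening passes through the full wall thickness.


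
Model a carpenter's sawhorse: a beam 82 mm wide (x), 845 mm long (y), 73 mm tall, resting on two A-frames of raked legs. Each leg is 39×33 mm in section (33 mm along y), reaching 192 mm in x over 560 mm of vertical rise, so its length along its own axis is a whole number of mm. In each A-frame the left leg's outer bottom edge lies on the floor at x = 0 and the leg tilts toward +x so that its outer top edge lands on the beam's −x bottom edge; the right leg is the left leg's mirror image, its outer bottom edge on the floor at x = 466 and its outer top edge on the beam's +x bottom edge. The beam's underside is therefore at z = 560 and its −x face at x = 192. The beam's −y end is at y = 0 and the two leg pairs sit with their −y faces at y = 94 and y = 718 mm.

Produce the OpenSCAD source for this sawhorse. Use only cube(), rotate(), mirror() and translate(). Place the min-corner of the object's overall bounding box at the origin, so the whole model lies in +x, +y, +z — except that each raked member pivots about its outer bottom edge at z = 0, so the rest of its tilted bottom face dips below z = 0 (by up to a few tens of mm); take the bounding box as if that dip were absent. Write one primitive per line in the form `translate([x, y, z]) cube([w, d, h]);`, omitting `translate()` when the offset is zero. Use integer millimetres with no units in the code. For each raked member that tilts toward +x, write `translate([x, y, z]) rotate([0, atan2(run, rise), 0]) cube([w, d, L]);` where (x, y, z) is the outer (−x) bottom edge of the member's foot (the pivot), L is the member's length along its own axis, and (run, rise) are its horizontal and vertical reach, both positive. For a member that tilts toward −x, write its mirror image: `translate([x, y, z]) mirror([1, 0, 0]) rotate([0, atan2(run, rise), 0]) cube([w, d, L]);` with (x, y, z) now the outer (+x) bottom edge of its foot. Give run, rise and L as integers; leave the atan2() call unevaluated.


translate([192, 0, 560]) cube([82, 845, 73]);
translate([0, 94, 0]) rotate([0, atan2(192, 560), 0]) cube([39, 33, 592]);
translate([466, 94, 0]) mirror([1, 0, 0]) rotate([0, atan2(192, 560), 0]) cube([39, 33, 592]);
translate([0, 718, 0]) rotate([0, atan2(192, 560), 0]) cube([39, 33, 592]);
translate([466, 718, 0]) mirror([1, 0, 0]) rotate([0, atan2(192, 560), 0]) cube([39, 33, 592]);


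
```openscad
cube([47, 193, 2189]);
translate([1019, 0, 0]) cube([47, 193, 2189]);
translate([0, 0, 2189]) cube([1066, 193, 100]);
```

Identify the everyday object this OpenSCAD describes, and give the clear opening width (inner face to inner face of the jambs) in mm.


A door frame. The clear opening width is 972 mm.

Two 2189 mm tall posts with a header on top — a door frame. The left jamb is 47 mm wide at x = 0; the right jamb starts at x = 1019. The clear opening is 1019 − 47 = 972 mm.


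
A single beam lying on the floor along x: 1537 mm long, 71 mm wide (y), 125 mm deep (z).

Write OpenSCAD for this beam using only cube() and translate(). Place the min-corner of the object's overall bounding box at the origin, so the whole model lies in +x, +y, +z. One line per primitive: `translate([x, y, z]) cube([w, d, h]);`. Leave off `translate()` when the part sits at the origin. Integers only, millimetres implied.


cube([1537, 71, 125]);


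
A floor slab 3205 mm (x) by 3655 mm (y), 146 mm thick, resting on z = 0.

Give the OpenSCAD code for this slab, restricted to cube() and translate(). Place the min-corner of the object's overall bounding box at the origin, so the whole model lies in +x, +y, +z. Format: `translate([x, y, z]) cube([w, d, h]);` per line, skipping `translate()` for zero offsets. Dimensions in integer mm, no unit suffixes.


cube([3205, 3655, 146]);


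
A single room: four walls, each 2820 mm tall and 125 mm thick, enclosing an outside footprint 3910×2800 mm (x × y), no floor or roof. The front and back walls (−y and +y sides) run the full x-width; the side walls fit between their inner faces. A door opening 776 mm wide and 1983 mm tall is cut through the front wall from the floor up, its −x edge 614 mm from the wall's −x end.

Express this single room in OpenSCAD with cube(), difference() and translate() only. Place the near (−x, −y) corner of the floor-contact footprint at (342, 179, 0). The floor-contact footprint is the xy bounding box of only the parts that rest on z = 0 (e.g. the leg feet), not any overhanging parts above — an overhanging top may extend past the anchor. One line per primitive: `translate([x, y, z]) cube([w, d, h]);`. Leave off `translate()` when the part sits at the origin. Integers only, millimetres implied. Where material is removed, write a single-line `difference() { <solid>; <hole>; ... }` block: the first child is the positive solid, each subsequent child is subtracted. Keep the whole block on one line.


difference() { translate([342, 179, 0]) cube([3910, 125, 2820]); translate([956, 179, 0]) cube([776, 125, 1983]); }
translate([342, 2854, 0]) cube([3910, 125, 2820]);
translate([342, 304, 0]) cube([125, 2550, 2820]);
translate([4127, 304, 0]) cube([125, 2550, 2820]);


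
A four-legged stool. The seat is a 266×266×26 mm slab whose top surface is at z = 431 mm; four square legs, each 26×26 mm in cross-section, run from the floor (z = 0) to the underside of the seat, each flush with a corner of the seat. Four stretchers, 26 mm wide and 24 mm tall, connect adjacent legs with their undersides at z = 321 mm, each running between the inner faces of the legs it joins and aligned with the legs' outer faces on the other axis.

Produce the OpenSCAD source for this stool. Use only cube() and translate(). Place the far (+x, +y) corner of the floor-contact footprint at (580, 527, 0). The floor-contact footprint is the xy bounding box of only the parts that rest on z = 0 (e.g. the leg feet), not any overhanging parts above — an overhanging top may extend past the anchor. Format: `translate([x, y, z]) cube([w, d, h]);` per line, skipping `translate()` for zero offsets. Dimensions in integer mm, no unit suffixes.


translate([314, 261, 405]) cube([266, 266, 26]);
translate([314, 261, 0]) cube([26, 26, 405]);
translate([554, 261, 0]) cube([26, 26, 405]);
translate([314, 501, 0]) cube([26, 26, 405]);
translate([554, 501, 0]) cube([26, 26, 405]);
translate([340, 261, 321]) cube([214, 26, 24]);
translate([340, 501, 321]) cube([214, 26, 24]);
translate([314, 287, 321]) cube([26, 214, 24]);
translate([554, 287, 321]) cube([26, 214, 24]);


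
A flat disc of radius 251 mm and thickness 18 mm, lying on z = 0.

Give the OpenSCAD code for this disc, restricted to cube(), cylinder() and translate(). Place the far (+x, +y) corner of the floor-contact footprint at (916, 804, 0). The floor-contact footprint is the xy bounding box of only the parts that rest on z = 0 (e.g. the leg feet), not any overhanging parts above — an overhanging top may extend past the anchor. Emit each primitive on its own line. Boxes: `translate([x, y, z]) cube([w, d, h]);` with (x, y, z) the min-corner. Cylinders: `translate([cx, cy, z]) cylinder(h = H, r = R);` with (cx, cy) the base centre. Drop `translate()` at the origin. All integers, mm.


translate([665, 553, 0]) cylinder(h = 18, r = 251);


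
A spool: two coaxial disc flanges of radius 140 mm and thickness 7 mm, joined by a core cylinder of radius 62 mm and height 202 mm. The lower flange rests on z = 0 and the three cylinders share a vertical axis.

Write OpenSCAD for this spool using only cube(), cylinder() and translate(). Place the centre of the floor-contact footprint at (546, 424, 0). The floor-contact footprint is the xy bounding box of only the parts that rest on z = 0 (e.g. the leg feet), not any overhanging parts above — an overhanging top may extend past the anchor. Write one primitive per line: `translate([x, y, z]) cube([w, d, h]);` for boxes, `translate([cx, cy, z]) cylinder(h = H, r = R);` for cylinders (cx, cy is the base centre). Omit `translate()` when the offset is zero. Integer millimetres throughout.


translate([546, 424, 0]) cylinder(h = 7, r = 140);
translate([546, 424, 7]) cylinder(h = 202, r = 62);
translate([546, 424, 209]) cylinder(h = 7, r = 140);


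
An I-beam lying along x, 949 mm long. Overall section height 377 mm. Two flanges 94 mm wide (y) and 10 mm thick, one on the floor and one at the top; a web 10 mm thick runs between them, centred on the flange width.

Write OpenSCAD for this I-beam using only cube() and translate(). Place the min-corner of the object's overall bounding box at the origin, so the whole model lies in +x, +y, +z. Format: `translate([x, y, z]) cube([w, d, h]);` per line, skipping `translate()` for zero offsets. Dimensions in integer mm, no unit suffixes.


cube([949, 94, 10]);
translate([0, 42, 10]) cube([949, 10, 357]);
translate([0, 0, 367]) cube([949, 94, 10]);


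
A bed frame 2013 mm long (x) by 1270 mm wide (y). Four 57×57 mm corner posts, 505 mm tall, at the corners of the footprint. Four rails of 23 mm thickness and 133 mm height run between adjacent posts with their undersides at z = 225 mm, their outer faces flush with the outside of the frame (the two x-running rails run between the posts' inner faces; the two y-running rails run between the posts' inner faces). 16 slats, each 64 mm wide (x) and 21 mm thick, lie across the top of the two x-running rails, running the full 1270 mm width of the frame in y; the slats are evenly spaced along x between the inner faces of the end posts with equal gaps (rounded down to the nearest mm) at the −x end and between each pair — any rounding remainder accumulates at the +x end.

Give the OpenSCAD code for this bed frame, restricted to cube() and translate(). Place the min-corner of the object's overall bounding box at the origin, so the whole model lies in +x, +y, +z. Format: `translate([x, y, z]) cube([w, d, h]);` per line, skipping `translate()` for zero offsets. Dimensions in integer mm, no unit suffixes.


cube([57, 57, 505]);
translate([0, 1213, 0]) cube([57, 57, 505]);
translate([1956, 0, 0]) cube([57, 57, 505]);
translate([1956, 1213, 0]) cube([57, 57, 505]);
translate([57, 0, 225]) cube([1899, 23, 133]);
translate([57, 1247, 225]) cube([1899, 23, 133]);
translate([0, 57, 225]) cube([23, 1156, 133]);
translate([1990, 57, 225]) cube([23, 1156, 133]);
translate([108, 0, 358]) cube([64, 1270, 21]);
translate([223, 0, 358]) cube([64, 1270, 21]);
translate([338, 0, 358]) cube([64, 1270, 21]);
translate([453, 0, 358]) cube([64, 1270, 21]);
translate([568, 0, 358]) cube([64, 1270, 21]);
translate([683, 0, 358]) cube([64, 1270, 21]);
translate([798, 0, 358]) cube([64, 1270, 21]);
translate([913, 0, 358]) cube([64, 1270, 21]);
translate([1028, 0, 358]) cube([64, 1270, 21]);
translate([1143, 0, 358]) cube([64, 1270, 21]);
translate([1258, 0, 358]) cube([64, 1270, 21]);
translate([1373, 0, 358]) cube([64, 1270, 21]);
translate([1488, 0, 358]) cube([64, 1270, 21]);
translate([1603, 0, 358]) cube([64, 1270, 21]);
translate([1718, 0, 358]) cube([64, 1270, 21]);
translate([1833, 0, 358]) cube([64, 1270, 21]);
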